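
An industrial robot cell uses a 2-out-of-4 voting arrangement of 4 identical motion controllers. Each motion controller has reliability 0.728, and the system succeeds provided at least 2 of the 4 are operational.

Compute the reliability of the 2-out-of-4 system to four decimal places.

R = Σ_{i=2}^{4} C(4,i) p^i (1−p)^{4−i} with p = 0.728
C(4,2)·0.728^2·0.272^2 = 0.235262
C(4,3)·0.728^3·0.272^1 = 0.419781
C(4,4)·0.728^4·0.272^0 = 0.280883
Sum = 0.9359

0.9359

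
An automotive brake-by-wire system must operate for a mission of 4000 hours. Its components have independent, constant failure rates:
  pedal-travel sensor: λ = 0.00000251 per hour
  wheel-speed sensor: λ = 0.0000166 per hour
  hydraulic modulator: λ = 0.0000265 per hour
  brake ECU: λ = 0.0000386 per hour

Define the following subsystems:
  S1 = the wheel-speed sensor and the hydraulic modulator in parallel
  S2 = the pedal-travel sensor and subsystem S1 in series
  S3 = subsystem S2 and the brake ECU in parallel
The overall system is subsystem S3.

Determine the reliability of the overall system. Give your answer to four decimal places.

R(pedal-travel sensor) = exp(−0.00000251 × 4000) = 0.990010
R(wheel-speed sensor) = exp(−0.0000166 × 4000) = 0.935756
R(hydraulic modulator) = exp(−0.0000265 × 4000) = 0.899425
R(brake ECU) = exp(−0.0000386 × 4000) = 0.856929
Parallel (wheel-speed sensor and hydraulic modulator): 1 − (1 − 0.935756)(1 − 0.899425) = 0.993539
Series (pedal-travel sensor and [0.993539]): 0.990010 × 0.993539 = 0.983614
Parallel ([0.983614] and brake ECU): 1 − (1 − 0.983614)(1 − 0.856929) = 0.9977

0.9977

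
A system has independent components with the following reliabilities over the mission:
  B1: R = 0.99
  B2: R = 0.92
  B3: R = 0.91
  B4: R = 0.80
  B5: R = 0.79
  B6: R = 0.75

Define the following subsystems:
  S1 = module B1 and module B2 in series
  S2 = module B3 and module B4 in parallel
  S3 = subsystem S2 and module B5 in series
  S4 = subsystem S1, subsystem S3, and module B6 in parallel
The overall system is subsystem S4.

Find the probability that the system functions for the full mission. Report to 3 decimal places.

Series (B1 and B2): 0.99000 × 0.92000 = 0.91080
Parallel (B3 and B4): 1 − (1 − 0.91000)(1 − 0.80000) = 0.98200
Series ([0.98200] and B5): 0.98200 × 0.79000 = 0.77578
Parallel ([0.91080], [0.77578], and B6): 1 − (1 − 0.91080)(1 − 0.77578)(1 − 0.75000) = 0.995

0.995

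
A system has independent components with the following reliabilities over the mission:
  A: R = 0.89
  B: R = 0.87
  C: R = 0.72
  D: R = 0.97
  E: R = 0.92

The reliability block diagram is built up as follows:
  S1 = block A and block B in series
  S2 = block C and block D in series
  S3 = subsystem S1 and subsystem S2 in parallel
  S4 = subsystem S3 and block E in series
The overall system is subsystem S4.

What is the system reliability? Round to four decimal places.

0.8574

Series (A and B): 0.890000 × 0.870000 = 0.774300
Series (C and D): 0.720000 × 0.970000 = 0.698400
Parallel ([0.774300] and [0.698400]): 1 − (1 − 0.774300)(1 − 0.698400) = 0.931929
Series ([0.931929] and E): 0.931929 × 0.920000 = 0.8574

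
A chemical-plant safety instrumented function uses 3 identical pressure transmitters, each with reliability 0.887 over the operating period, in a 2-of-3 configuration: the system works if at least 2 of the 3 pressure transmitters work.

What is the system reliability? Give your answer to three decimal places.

0.965

R = Σ_{i=2}^{3} C(3,i) p^i (1−p)^{3−i} with p = 0.887
C(3,2)·0.887^2·0.113^1 = 0.26671
C(3,3)·0.887^3·0.113^0 = 0.69786
Sum = 0.965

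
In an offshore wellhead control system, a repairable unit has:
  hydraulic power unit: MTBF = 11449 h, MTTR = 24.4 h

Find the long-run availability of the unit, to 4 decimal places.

0.9979

A(hydraulic power unit) = MTBF/(MTBF+MTTR) = 11449/(11449+24.4) = 0.9979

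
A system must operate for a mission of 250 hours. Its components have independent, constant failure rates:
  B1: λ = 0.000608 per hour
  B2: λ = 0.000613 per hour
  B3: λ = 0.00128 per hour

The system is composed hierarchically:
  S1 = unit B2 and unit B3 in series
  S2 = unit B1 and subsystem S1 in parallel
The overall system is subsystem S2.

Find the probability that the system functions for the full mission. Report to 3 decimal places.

0.947

R(B1) = exp(−0.000608 × 250) = 0.85899
R(B2) = exp(−0.000613 × 250) = 0.85792
R(B3) = exp(−0.00128 × 250) = 0.72615
Series (B2 and B3): 0.85792 × 0.72615 = 0.62298
Parallel (B1 and [0.62298]): 1 − (1 − 0.85899)(1 − 0.62298) = 0.947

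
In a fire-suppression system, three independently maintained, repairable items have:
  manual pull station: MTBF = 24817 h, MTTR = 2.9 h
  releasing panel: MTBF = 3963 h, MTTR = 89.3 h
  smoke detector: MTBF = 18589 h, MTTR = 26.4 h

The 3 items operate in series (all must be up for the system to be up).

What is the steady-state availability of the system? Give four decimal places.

0.9765

A(manual pull station) = MTBF/(MTBF+MTTR) = 24817/(24817+2.9) = 0.999883
A(releasing panel) = MTBF/(MTBF+MTTR) = 3963/(3963+89.3) = 0.977963
A(smoke detector) = MTBF/(MTBF+MTTR) = 18589/(18589+26.4) = 0.998582
Series availability: 0.999883 × 0.977963 × 0.998582 = 0.9765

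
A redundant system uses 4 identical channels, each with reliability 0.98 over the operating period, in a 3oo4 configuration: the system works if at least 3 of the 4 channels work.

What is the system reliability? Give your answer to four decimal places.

0.9977

R = Σ_{i=3}^{4} C(4,i) p^i (1−p)^{4−i} with p = 0.98
C(4,3)·0.98^3·0.02^1 = 0.075295
C(4,4)·0.98^4·0.02^0 = 0.922368
Sum = 0.9977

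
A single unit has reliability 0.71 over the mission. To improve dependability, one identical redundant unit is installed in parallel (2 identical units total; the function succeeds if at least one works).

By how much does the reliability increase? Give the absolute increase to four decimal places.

R_before = 0.71
R_after = 1 − (1 − 0.71)^2 = 0.9159
ΔR = 0.9159 − 0.71 = 0.2059

0.2059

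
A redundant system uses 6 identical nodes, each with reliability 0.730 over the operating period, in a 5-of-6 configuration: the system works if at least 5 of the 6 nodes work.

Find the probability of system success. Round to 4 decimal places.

0.4872

R = Σ_{i=5}^{6} C(6,i) p^i (1−p)^{6−i} with p = 0.730
C(6,5)·0.730^5·0.270^1 = 0.335838
C(6,6)·0.730^6·0.270^0 = 0.151334
Sum = 0.4872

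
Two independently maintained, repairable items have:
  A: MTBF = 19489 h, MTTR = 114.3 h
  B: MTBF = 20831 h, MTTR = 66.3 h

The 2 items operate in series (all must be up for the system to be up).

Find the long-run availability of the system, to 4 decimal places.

0.9910

A(A) = MTBF/(MTBF+MTTR) = 19489/(19489+114.3) = 0.994169
A(B) = MTBF/(MTBF+MTTR) = 20831/(20831+66.3) = 0.996827
Series availability: 0.994169 × 0.996827 = 0.9910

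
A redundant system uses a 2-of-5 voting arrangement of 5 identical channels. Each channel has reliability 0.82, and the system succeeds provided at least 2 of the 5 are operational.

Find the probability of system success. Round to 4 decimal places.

0.9955

R = Σ_{i=2}^{5} C(5,i) p^i (1−p)^{5−i} with p = 0.82
C(5,2)·0.82^2·0.18^3 = 0.039214
C(5,3)·0.82^3·0.18^2 = 0.178643
C(5,4)·0.82^4·0.18^1 = 0.406910
C(5,5)·0.82^5·0.18^0 = 0.370740
Sum = 0.9955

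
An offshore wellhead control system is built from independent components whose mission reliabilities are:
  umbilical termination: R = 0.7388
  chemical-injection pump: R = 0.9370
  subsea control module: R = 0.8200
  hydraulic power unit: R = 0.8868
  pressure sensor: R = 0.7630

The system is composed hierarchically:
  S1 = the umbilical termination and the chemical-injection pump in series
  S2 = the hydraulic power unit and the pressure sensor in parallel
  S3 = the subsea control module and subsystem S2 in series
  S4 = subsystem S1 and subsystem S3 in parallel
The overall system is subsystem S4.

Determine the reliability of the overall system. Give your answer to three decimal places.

Series (umbilical termination and chemical-injection pump): 0.73880 × 0.93700 = 0.69226
Parallel (hydraulic power unit and pressure sensor): 1 − (1 − 0.88680)(1 − 0.76300) = 0.97317
Series (subsea control module and [0.97317]): 0.82000 × 0.97317 = 0.79800
Parallel ([0.69226] and [0.79800]): 1 − (1 − 0.69226)(1 − 0.79800) = 0.938

0.938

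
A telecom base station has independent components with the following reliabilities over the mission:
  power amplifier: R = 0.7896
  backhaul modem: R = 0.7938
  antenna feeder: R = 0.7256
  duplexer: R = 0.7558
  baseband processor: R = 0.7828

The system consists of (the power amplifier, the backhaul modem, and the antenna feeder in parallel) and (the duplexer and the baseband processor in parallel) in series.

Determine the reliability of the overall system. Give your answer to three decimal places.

0.936

Parallel (power amplifier, backhaul modem, and antenna feeder): 1 − (1 − 0.78960)(1 − 0.79380)(1 − 0.72560) = 0.98810
Parallel (duplexer and baseband processor): 1 − (1 − 0.75580)(1 − 0.78280) = 0.94696
Series ([0.98810] and [0.94696]): 0.98810 × 0.94696 = 0.936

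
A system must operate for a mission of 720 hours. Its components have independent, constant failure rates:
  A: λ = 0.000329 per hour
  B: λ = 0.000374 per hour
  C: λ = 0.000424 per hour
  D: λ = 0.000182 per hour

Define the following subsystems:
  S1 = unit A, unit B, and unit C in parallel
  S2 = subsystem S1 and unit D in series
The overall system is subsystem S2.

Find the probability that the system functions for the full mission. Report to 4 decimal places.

0.8657

R(A) = exp(−0.000329 × 720) = 0.789086
R(B) = exp(−0.000374 × 720) = 0.763929
R(C) = exp(−0.000424 × 720) = 0.736917
R(D) = exp(−0.000182 × 720) = 0.877183
Parallel (A, B, and C): 1 − (1 − 0.789086)(1 − 0.763929)(1 − 0.736917) = 0.986901
Series ([0.986901] and D): 0.986901 × 0.877183 = 0.8657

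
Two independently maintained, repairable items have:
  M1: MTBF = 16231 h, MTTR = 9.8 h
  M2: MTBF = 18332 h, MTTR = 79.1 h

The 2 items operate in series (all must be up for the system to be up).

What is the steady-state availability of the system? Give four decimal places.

0.9951

A(M1) = MTBF/(MTBF+MTTR) = 16231/(16231+9.8) = 0.999397
A(M2) = MTBF/(MTBF+MTTR) = 18332/(18332+79.1) = 0.995704
Series availability: 0.999397 × 0.995704 = 0.9951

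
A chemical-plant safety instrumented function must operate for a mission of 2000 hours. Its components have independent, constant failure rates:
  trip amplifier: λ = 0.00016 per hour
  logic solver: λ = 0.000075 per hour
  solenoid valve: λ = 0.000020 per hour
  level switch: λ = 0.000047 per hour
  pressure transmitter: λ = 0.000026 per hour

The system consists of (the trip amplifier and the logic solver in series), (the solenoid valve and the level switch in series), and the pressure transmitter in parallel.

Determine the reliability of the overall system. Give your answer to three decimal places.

0.998

R(trip amplifier) = exp(−0.00016 × 2000) = 0.72615
R(logic solver) = exp(−0.000075 × 2000) = 0.86071
R(solenoid valve) = exp(−0.000020 × 2000) = 0.96079
R(level switch) = exp(−0.000047 × 2000) = 0.91028
R(pressure transmitter) = exp(−0.000026 × 2000) = 0.94933
Series (trip amplifier and logic solver): 0.72615 × 0.86071 = 0.62500
Series (solenoid valve and level switch): 0.96079 × 0.91028 = 0.87459
Parallel ([0.62500], [0.87459], and pressure transmitter): 1 − (1 − 0.62500)(1 − 0.87459)(1 − 0.94933) = 0.998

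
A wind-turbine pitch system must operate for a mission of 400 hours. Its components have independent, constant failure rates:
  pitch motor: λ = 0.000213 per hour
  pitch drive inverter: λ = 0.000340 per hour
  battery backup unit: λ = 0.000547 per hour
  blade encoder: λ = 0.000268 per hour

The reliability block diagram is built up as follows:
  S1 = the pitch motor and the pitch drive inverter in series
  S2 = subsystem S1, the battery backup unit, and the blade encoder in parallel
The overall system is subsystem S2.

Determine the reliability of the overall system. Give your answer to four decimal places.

R(pitch motor) = exp(−0.000213 × 400) = 0.918329
R(pitch drive inverter) = exp(−0.000340 × 400) = 0.872843
R(battery backup unit) = exp(−0.000547 × 400) = 0.803482
R(blade encoder) = exp(−0.000268 × 400) = 0.898346
Series (pitch motor and pitch drive inverter): 0.918329 × 0.872843 = 0.801557
Parallel ([0.801557], battery backup unit, and blade encoder): 1 − (1 − 0.801557)(1 − 0.803482)(1 − 0.898346) = 0.9960

0.9960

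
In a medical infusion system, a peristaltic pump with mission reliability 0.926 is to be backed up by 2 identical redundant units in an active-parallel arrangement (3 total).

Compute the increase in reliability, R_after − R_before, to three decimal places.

0.074

R_before = 0.926
R_after = 1 − (1 − 0.926)^3 = 1.000
ΔR = 1.000 − 0.926 = 0.074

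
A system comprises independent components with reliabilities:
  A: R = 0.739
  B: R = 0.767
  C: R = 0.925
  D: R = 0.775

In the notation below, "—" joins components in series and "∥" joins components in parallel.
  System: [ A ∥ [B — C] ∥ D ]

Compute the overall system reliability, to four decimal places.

Series (B and C): 0.767000 × 0.925000 = 0.709475
Parallel (A, [0.709475], and D): 1 − (1 − 0.739000)(1 − 0.709475)(1 − 0.775000) = 0.9829

0.9829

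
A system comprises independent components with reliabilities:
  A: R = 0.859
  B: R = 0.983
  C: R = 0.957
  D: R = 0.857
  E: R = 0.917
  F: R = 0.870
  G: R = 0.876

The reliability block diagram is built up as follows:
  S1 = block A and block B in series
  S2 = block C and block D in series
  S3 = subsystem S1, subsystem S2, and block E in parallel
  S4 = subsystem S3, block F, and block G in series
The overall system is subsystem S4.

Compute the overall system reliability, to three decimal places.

Series (A and B): 0.85900 × 0.98300 = 0.84440
Series (C and D): 0.95700 × 0.85700 = 0.82015
Parallel ([0.84440], [0.82015], and E): 1 − (1 − 0.84440)(1 − 0.82015)(1 − 0.91700) = 0.99768
Series ([0.99768], F, and G): 0.99768 × 0.87000 × 0.87600 = 0.760

0.760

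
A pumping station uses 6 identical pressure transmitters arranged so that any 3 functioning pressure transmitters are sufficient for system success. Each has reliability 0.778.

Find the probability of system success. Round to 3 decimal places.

0.975

R = Σ_{i=3}^{6} C(6,i) p^i (1−p)^{6−i} with p = 0.778
C(6,3)·0.778^3·0.222^3 = 0.10305
C(6,4)·0.778^4·0.222^2 = 0.27084
C(6,5)·0.778^5·0.222^1 = 0.37967
C(6,6)·0.778^6·0.222^0 = 0.22176
Sum = 0.975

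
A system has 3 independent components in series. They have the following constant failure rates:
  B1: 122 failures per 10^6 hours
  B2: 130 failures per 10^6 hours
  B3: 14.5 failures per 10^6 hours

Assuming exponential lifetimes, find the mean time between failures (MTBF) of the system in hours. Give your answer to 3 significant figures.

Series of exponential components: λ_sys = Σ λ_i
λ_sys = 0.000122 + 0.000130 + 0.0000145 = 2.6650e-04 /h
MTBF = 1 / λ_sys = 3750 h

3750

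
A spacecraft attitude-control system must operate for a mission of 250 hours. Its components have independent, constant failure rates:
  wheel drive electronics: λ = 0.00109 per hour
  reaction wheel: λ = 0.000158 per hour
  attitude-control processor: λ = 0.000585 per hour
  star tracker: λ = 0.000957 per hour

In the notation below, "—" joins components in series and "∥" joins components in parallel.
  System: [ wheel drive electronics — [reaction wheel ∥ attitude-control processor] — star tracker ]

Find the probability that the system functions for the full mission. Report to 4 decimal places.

0.5963

R(wheel drive electronics) = exp(−0.00109 × 250) = 0.761473
R(reaction wheel) = exp(−0.000158 × 250) = 0.961270
R(attitude-control processor) = exp(−0.000585 × 250) = 0.863942
R(star tracker) = exp(−0.000957 × 250) = 0.787218
Parallel (reaction wheel and attitude-control processor): 1 − (1 − 0.961270)(1 − 0.863942) = 0.994730
Series (wheel drive electronics, [0.994730], and star tracker): 0.761473 × 0.994730 × 0.787218 = 0.5963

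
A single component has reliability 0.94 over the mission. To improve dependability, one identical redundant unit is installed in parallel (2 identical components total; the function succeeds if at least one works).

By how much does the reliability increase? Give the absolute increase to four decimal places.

0.0564

R_before = 0.94
R_after = 1 − (1 − 0.94)^2 = 0.9964
ΔR = 0.9964 − 0.94 = 0.0564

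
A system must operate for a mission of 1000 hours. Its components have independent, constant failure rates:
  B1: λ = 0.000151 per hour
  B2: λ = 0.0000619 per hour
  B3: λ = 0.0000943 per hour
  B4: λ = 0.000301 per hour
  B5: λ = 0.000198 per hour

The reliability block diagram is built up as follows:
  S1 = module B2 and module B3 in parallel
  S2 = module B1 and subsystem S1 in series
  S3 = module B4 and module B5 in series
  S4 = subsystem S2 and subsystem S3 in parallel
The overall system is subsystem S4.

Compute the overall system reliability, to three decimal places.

R(B1) = exp(−0.000151 × 1000) = 0.85985
R(B2) = exp(−0.0000619 × 1000) = 0.93998
R(B3) = exp(−0.0000943 × 1000) = 0.91001
R(B4) = exp(−0.000301 × 1000) = 0.74008
R(B5) = exp(−0.000198 × 1000) = 0.82037
Parallel (B2 and B3): 1 − (1 − 0.93998)(1 − 0.91001) = 0.99460
Series (B1 and [0.99460]): 0.85985 × 0.99460 = 0.85521
Series (B4 and B5): 0.74008 × 0.82037 = 0.60714
Parallel ([0.85521] and [0.60714]): 1 − (1 − 0.85521)(1 − 0.60714) = 0.943

0.943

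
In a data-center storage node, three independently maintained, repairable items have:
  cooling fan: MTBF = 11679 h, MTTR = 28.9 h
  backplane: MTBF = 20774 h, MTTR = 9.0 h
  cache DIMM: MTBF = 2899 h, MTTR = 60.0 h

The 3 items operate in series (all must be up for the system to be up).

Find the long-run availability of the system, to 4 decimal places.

0.9769

A(cooling fan) = MTBF/(MTBF+MTTR) = 11679/(11679+28.9) = 0.997532
A(backplane) = MTBF/(MTBF+MTTR) = 20774/(20774+9.0) = 0.999567
A(cache DIMM) = MTBF/(MTBF+MTTR) = 2899/(2899+60.0) = 0.979723
Series availability: 0.997532 × 0.999567 × 0.979723 = 0.9769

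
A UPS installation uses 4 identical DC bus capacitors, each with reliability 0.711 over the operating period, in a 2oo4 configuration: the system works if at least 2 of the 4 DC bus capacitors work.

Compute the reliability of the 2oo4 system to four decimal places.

0.9244

R = Σ_{i=2}^{4} C(4,i) p^i (1−p)^{4−i} with p = 0.711
C(4,2)·0.711^2·0.289^2 = 0.253330
C(4,3)·0.711^3·0.289^1 = 0.415496
C(4,4)·0.711^4·0.289^0 = 0.255551
Sum = 0.9244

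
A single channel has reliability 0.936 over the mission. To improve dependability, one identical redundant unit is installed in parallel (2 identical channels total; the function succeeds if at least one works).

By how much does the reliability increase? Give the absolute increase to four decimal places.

R_before = 0.936
R_after = 1 − (1 − 0.936)^2 = 0.9959
ΔR = 0.9959 − 0.936 = 0.0599

0.0599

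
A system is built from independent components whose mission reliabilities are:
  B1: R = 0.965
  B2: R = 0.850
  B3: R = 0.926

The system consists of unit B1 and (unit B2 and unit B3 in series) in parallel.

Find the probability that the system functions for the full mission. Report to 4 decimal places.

0.9925

Series (B2 and B3): 0.850000 × 0.926000 = 0.787100
Parallel (B1 and [0.787100]): 1 − (1 − 0.965000)(1 − 0.787100) = 0.9925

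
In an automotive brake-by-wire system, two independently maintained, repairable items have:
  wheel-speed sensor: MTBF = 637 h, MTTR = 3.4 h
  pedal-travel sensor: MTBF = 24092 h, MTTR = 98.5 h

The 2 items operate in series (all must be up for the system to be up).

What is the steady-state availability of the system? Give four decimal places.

0.9906

A(wheel-speed sensor) = MTBF/(MTBF+MTTR) = 637/(637+3.4) = 0.994691
A(pedal-travel sensor) = MTBF/(MTBF+MTTR) = 24092/(24092+98.5) = 0.995928
Series availability: 0.994691 × 0.995928 = 0.9906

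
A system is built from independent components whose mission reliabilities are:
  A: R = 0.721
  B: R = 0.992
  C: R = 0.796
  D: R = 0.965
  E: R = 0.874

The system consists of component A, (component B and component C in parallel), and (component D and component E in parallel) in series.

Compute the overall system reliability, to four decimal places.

0.7166

Parallel (B and C): 1 − (1 − 0.992000)(1 − 0.796000) = 0.998368
Parallel (D and E): 1 − (1 − 0.965000)(1 − 0.874000) = 0.995590
Series (A, [0.998368], and [0.995590]): 0.721000 × 0.998368 × 0.995590 = 0.7166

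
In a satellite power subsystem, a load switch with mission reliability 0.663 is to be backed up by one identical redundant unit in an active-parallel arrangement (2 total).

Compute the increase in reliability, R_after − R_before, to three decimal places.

R_before = 0.663
R_after = 1 − (1 − 0.663)^2 = 0.886
ΔR = 0.886 − 0.663 = 0.223

0.223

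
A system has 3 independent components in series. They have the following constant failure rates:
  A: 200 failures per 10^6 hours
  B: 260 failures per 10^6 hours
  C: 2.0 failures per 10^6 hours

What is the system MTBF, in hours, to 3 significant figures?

Series of exponential components: λ_sys = Σ λ_i
λ_sys = 0.00020 + 0.00026 + 0.0000020 = 4.6200e-04 /h
MTBF = 1 / λ_sys = 2160 h

2160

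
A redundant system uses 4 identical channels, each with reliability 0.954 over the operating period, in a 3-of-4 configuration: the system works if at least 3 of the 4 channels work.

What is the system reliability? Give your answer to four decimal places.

R = Σ_{i=3}^{4} C(4,i) p^i (1−p)^{4−i} with p = 0.954
C(4,3)·0.954^3·0.046^1 = 0.159758
C(4,4)·0.954^4·0.046^0 = 0.828311
Sum = 0.9881

0.9881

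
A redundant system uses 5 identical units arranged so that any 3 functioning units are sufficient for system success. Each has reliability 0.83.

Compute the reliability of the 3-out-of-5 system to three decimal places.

R = Σ_{i=3}^{5} C(5,i) p^i (1−p)^{5−i} with p = 0.83
C(5,3)·0.83^3·0.17^2 = 0.16525
C(5,4)·0.83^4·0.17^1 = 0.40340
C(5,5)·0.83^5·0.17^0 = 0.39390
Sum = 0.963

0.963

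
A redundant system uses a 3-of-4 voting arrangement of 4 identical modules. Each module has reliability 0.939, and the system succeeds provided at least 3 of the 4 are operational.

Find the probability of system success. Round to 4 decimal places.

R = Σ_{i=3}^{4} C(4,i) p^i (1−p)^{4−i} with p = 0.939
C(4,3)·0.939^3·0.061^1 = 0.202016
C(4,4)·0.939^4·0.061^0 = 0.777432
Sum = 0.9794

0.9794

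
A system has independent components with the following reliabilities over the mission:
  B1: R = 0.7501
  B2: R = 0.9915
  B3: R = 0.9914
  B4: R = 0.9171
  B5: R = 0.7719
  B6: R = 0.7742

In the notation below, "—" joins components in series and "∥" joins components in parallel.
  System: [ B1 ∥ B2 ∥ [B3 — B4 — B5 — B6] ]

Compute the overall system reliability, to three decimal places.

0.999

Series (B3, B4, B5, and B6): 0.99140 × 0.91710 × 0.77190 × 0.77420 = 0.54335
Parallel (B1, B2, and [0.54335]): 1 − (1 − 0.75010)(1 − 0.99150)(1 − 0.54335) = 0.999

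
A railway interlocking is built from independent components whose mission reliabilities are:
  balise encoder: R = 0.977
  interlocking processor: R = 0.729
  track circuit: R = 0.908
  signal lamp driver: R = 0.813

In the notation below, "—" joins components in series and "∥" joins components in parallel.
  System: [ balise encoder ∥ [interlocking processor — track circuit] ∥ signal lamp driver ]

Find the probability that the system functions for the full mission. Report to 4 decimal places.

0.9985

Series (interlocking processor and track circuit): 0.729000 × 0.908000 = 0.661932
Parallel (balise encoder, [0.661932], and signal lamp driver): 1 − (1 − 0.977000)(1 − 0.661932)(1 − 0.813000) = 0.9985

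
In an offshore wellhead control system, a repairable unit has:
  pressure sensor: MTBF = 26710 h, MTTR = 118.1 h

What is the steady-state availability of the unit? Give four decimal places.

0.9956

A(pressure sensor) = MTBF/(MTBF+MTTR) = 26710/(26710+118.1) = 0.9956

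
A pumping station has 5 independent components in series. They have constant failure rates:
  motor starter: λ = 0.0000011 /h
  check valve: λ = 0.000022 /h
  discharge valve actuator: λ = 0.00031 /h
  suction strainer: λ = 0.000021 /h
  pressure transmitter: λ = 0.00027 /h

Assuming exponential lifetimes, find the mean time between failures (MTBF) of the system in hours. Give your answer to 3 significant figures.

Series of exponential components: λ_sys = Σ λ_i
λ_sys = 0.0000011 + 0.000022 + 0.00031 + 0.000021 + 0.00027 = 6.2410e-04 /h
MTBF = 1 / λ_sys = 1600 h

1600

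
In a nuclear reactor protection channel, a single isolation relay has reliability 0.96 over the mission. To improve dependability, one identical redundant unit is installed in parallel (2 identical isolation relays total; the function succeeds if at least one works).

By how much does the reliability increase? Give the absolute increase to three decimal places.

R_before = 0.96
R_after = 1 − (1 − 0.96)^2 = 0.998
ΔR = 0.998 − 0.96 = 0.038

0.038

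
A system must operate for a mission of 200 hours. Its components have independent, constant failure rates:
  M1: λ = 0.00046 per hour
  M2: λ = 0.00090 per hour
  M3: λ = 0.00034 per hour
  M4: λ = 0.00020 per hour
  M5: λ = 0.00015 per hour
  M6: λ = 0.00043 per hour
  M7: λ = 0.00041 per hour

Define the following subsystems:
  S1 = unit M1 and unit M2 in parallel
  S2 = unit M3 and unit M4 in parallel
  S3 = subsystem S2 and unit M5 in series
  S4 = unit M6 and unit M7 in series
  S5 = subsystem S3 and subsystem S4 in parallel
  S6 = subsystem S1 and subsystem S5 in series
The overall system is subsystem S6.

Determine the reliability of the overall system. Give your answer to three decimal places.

0.981

R(M1) = exp(−0.00046 × 200) = 0.91211
R(M2) = exp(−0.00090 × 200) = 0.83527
R(M3) = exp(−0.00034 × 200) = 0.93426
R(M4) = exp(−0.00020 × 200) = 0.96079
R(M5) = exp(−0.00015 × 200) = 0.97045
R(M6) = exp(−0.00043 × 200) = 0.91759
R(M7) = exp(−0.00041 × 200) = 0.92127
Parallel (M1 and M2): 1 − (1 − 0.91211)(1 − 0.83527) = 0.98552
Parallel (M3 and M4): 1 − (1 − 0.93426)(1 − 0.96079) = 0.99742
Series ([0.99742] and M5): 0.99742 × 0.97045 = 0.96795
Series (M6 and M7): 0.91759 × 0.92127 = 0.84535
Parallel ([0.96795] and [0.84535]): 1 − (1 − 0.96795)(1 − 0.84535) = 0.99504
Series ([0.98552] and [0.99504]): 0.98552 × 0.99504 = 0.981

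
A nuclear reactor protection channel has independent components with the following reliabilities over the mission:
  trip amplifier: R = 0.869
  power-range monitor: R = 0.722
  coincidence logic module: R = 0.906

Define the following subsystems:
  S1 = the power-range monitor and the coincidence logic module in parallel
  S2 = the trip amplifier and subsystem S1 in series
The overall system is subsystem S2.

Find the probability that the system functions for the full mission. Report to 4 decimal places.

0.8463

Parallel (power-range monitor and coincidence logic module): 1 − (1 − 0.722000)(1 − 0.906000) = 0.973868
Series (trip amplifier and [0.973868]): 0.869000 × 0.973868 = 0.8463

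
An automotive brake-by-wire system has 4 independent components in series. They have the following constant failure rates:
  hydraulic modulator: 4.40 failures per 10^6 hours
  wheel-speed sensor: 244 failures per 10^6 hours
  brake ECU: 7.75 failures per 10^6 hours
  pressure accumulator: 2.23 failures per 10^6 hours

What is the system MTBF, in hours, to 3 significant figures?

Series of exponential components: λ_sys = Σ λ_i
λ_sys = 0.00000440 + 0.000244 + 0.00000775 + 0.00000223 = 2.5838e-04 /h
MTBF = 1 / λ_sys = 3870 h

3870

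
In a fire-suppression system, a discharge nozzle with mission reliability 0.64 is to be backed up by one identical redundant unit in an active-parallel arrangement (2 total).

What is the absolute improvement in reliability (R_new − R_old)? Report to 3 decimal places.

0.230

R_before = 0.64
R_after = 1 − (1 − 0.64)^2 = 0.870
ΔR = 0.870 − 0.64 = 0.230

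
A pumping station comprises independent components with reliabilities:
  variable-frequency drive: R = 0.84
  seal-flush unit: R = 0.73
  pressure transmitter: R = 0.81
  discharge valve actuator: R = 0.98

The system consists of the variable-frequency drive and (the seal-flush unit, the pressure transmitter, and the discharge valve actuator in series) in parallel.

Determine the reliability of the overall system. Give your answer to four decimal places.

Series (seal-flush unit, pressure transmitter, and discharge valve actuator): 0.730000 × 0.810000 × 0.980000 = 0.579474
Parallel (variable-frequency drive and [0.579474]): 1 − (1 − 0.840000)(1 − 0.579474) = 0.9327

0.9327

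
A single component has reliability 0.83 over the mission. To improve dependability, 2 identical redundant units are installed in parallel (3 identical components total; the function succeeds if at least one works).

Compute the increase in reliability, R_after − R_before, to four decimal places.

R_before = 0.83
R_after = 1 − (1 − 0.83)^3 = 0.9951
ΔR = 0.9951 − 0.83 = 0.1651

0.1651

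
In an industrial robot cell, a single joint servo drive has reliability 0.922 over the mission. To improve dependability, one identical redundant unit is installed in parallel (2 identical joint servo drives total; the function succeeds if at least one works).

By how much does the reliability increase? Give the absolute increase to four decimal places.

0.0719

R_before = 0.922
R_after = 1 − (1 − 0.922)^2 = 0.9939
ΔR = 0.9939 − 0.922 = 0.0719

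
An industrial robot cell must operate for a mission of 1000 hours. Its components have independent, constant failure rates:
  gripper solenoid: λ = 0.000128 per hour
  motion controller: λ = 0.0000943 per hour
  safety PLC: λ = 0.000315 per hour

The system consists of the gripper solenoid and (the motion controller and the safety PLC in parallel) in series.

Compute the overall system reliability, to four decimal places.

0.8585

R(gripper solenoid) = exp(−0.000128 × 1000) = 0.879853
R(motion controller) = exp(−0.0000943 × 1000) = 0.910010
R(safety PLC) = exp(−0.000315 × 1000) = 0.729789
Parallel (motion controller and safety PLC): 1 − (1 − 0.910010)(1 − 0.729789) = 0.975684
Series (gripper solenoid and [0.975684]): 0.879853 × 0.975684 = 0.8585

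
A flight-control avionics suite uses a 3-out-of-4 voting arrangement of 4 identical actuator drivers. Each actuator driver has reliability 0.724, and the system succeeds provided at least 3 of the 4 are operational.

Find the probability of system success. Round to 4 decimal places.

R = Σ_{i=3}^{4} C(4,i) p^i (1−p)^{4−i} with p = 0.724
C(4,3)·0.724^3·0.276^1 = 0.418972
C(4,4)·0.724^4·0.276^0 = 0.274760
Sum = 0.6937

0.6937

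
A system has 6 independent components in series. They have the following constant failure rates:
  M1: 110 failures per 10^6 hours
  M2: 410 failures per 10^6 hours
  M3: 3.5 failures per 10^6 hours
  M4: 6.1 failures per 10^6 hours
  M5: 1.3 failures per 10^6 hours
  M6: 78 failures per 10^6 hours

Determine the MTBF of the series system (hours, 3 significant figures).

Series of exponential components: λ_sys = Σ λ_i
λ_sys = 0.00011 + 0.00041 + 0.0000035 + 0.0000061 + 0.0000013 + 0.000078 = 6.0890e-04 /h
MTBF = 1 / λ_sys = 1640 h

1640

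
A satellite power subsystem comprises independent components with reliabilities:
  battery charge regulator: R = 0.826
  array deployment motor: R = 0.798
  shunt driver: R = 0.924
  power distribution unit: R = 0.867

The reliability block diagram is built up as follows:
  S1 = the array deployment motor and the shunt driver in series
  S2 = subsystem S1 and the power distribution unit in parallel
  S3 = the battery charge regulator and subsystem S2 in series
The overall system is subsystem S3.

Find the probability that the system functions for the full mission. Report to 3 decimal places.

0.797

Series (array deployment motor and shunt driver): 0.79800 × 0.92400 = 0.73735
Parallel ([0.73735] and power distribution unit): 1 − (1 − 0.73735)(1 − 0.86700) = 0.96507
Series (battery charge regulator and [0.96507]): 0.82600 × 0.96507 = 0.797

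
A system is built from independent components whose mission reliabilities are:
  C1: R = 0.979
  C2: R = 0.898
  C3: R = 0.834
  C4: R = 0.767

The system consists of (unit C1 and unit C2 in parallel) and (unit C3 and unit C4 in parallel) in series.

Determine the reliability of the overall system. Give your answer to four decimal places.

Parallel (C1 and C2): 1 − (1 − 0.979000)(1 − 0.898000) = 0.997858
Parallel (C3 and C4): 1 − (1 − 0.834000)(1 − 0.767000) = 0.961322
Series ([0.997858] and [0.961322]): 0.997858 × 0.961322 = 0.9593

0.9593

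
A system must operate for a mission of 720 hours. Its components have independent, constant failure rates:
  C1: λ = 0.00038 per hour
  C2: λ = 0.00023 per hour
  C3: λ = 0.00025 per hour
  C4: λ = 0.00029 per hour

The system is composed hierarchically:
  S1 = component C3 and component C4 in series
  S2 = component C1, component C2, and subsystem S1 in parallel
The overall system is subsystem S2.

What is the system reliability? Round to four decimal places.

R(C1) = exp(−0.00038 × 720) = 0.760636
R(C2) = exp(−0.00023 × 720) = 0.847385
R(C3) = exp(−0.00025 × 720) = 0.835270
R(C4) = exp(−0.00029 × 720) = 0.811558
Series (C3 and C4): 0.835270 × 0.811558 = 0.677870
Parallel (C1, C2, and [0.677870]): 1 − (1 − 0.760636)(1 − 0.847385)(1 − 0.677870) = 0.9882

0.9882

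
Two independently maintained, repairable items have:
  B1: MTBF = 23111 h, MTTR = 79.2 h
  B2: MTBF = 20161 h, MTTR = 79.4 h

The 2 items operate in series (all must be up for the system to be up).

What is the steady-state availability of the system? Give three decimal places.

0.993

A(B1) = MTBF/(MTBF+MTTR) = 23111/(23111+79.2) = 0.996585
A(B2) = MTBF/(MTBF+MTTR) = 20161/(20161+79.4) = 0.996077
Series availability: 0.996585 × 0.996077 = 0.993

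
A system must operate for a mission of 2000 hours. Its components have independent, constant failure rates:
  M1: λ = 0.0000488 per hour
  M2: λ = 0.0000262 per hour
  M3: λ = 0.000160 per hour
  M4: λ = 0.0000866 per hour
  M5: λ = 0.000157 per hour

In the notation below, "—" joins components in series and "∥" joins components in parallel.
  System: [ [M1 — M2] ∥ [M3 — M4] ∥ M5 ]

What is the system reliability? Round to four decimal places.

R(M1) = exp(−0.0000488 × 2000) = 0.907012
R(M2) = exp(−0.0000262 × 2000) = 0.948949
R(M3) = exp(−0.000160 × 2000) = 0.726149
R(M4) = exp(−0.0000866 × 2000) = 0.840969
R(M5) = exp(−0.000157 × 2000) = 0.730519
Series (M1 and M2): 0.907012 × 0.948949 = 0.860708
Series (M3 and M4): 0.726149 × 0.840969 = 0.610669
Parallel ([0.860708], [0.610669], and M5): 1 − (1 − 0.860708)(1 − 0.610669)(1 − 0.730519) = 0.9854

0.9854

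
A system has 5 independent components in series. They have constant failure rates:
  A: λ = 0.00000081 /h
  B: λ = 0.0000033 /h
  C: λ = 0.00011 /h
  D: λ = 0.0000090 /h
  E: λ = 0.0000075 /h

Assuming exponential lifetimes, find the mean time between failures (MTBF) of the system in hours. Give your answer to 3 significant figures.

7660

Series of exponential components: λ_sys = Σ λ_i
λ_sys = 0.00000081 + 0.0000033 + 0.00011 + 0.0000090 + 0.0000075 = 1.3061e-04 /h
MTBF = 1 / λ_sys = 7660 h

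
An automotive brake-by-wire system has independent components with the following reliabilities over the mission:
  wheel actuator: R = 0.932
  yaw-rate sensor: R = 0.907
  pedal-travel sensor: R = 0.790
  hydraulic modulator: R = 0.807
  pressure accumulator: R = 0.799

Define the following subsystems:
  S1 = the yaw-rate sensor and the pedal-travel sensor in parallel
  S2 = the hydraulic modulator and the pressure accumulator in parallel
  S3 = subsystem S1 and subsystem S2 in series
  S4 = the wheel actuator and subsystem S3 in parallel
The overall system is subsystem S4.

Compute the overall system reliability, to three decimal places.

0.996

Parallel (yaw-rate sensor and pedal-travel sensor): 1 − (1 − 0.90700)(1 − 0.79000) = 0.98047
Parallel (hydraulic modulator and pressure accumulator): 1 − (1 − 0.80700)(1 − 0.79900) = 0.96121
Series ([0.98047] and [0.96121]): 0.98047 × 0.96121 = 0.94244
Parallel (wheel actuator and [0.94244]): 1 − (1 − 0.93200)(1 − 0.94244) = 0.996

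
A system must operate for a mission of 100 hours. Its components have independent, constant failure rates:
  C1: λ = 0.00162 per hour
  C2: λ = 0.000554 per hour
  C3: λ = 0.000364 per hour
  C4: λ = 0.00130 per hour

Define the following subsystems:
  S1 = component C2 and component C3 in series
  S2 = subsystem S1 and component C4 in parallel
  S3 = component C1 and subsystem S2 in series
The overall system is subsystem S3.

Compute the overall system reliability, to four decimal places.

0.8413

R(C1) = exp(−0.00162 × 100) = 0.850441
R(C2) = exp(−0.000554 × 100) = 0.946107
R(C3) = exp(−0.000364 × 100) = 0.964255
R(C4) = exp(−0.00130 × 100) = 0.878095
Series (C2 and C3): 0.946107 × 0.964255 = 0.912288
Parallel ([0.912288] and C4): 1 − (1 − 0.912288)(1 − 0.878095) = 0.989307
Series (C1 and [0.989307]): 0.850441 × 0.989307 = 0.8413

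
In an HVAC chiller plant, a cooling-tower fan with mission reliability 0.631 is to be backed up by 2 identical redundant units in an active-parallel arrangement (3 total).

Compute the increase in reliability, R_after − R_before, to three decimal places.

R_before = 0.631
R_after = 1 − (1 − 0.631)^3 = 0.950
ΔR = 0.950 − 0.631 = 0.319

0.319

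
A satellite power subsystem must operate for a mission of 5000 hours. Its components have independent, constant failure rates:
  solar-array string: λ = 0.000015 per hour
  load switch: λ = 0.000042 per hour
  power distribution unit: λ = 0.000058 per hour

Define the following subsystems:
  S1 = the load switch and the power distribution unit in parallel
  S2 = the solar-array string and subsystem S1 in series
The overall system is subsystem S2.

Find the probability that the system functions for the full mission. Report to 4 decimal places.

0.8835

R(solar-array string) = exp(−0.000015 × 5000) = 0.927743
R(load switch) = exp(−0.000042 × 5000) = 0.810584
R(power distribution unit) = exp(−0.000058 × 5000) = 0.748264
Parallel (load switch and power distribution unit): 1 − (1 − 0.810584)(1 − 0.748264) = 0.952317
Series (solar-array string and [0.952317]): 0.927743 × 0.952317 = 0.8835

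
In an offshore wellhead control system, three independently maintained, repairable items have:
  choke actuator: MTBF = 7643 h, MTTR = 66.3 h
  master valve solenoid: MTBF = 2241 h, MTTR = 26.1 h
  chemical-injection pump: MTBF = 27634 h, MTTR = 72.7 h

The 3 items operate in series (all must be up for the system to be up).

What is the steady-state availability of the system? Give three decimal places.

A(choke actuator) = MTBF/(MTBF+MTTR) = 7643/(7643+66.3) = 0.991400
A(master valve solenoid) = MTBF/(MTBF+MTTR) = 2241/(2241+26.1) = 0.988487
A(chemical-injection pump) = MTBF/(MTBF+MTTR) = 27634/(27634+72.7) = 0.997376
Series availability: 0.991400 × 0.988487 × 0.997376 = 0.977

0.977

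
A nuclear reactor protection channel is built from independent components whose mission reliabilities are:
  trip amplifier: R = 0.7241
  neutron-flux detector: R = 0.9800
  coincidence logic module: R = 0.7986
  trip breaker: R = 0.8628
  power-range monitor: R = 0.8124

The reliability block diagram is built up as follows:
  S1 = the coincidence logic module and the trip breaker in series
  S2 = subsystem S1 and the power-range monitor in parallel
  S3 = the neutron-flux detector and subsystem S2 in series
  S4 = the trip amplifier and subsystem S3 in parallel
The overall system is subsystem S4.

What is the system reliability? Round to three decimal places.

0.979

Series (coincidence logic module and trip breaker): 0.79860 × 0.86280 = 0.68903
Parallel ([0.68903] and power-range monitor): 1 − (1 − 0.68903)(1 − 0.81240) = 0.94166
Series (neutron-flux detector and [0.94166]): 0.98000 × 0.94166 = 0.92283
Parallel (trip amplifier and [0.92283]): 1 − (1 − 0.72410)(1 − 0.92283) = 0.979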